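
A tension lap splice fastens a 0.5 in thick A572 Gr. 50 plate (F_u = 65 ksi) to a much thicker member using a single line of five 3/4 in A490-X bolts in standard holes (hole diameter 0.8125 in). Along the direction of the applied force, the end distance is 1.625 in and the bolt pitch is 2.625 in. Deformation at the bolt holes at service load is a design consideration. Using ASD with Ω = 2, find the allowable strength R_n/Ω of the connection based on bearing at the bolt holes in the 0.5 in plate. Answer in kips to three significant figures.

Per bolt r_n = 1.2 l_c t F_u ≤ 2.4 d t F_u; upper limit = 2.4 × 0.75 × 0.5 × 65 = 58.5 kips.
Edge bolt: l_c = 1.625 − 0.8125/2 = 1.219 in → 1.2 × 1.219 × 0.5 × 65 = 47.53 → r_n = 47.53 kips.
Interior bolts: l_c = 2.625 − 0.8125 = 1.812 in → 1.2 × 1.812 × 0.5 × 65 = 70.69 → r_n = 58.5 kips.
R_n = 1 × 47.53 + 4 × 58.5 = 281.5 kips.
Allowable strength R_n/Ω = 281.5 / 2 = 141 kips.

141 kips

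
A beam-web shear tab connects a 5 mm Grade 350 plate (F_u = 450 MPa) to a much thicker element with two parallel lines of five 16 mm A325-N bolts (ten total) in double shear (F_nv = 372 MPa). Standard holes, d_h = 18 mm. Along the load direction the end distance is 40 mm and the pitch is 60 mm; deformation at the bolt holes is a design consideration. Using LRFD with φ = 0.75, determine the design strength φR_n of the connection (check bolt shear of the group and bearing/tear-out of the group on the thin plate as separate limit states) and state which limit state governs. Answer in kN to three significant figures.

Bolt shear: A_b = π·16²/4 = 201.1 mm²; R_n = 372 × 201.1 × 10 × 2 / 1000 = 1496 kN → 0.75 × 1496 = 1120 kN.
Bearing (1.2 l_c t F_u ≤ 2.4 d t F_u): upper limit = 2.4·16·5·450 / 1000 = 86.4 kN.
  Edge l_c = 40 − 18/2 = 31 → r_n = 83.7 kN; interior l_c = 60 − 18 = 42 → r_n = 86.4 kN.
  R_n,bearing = 2·83.7 + 8·86.4 = 858.6 kN → 0.75 × 858.6 = 644 kN.
Bearing governs: 644 kN.

644 kN (bearing governs)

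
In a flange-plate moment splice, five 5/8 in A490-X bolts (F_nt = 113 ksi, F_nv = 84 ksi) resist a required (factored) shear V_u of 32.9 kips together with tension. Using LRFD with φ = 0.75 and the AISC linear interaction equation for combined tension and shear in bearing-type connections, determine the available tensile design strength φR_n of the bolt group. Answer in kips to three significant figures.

A_b = π·0.625²/4 = 0.3068 in²; f_rv = 32.9 / (5 × 0.3068) = 21.45 ksi.
F'_nt = 1.3 F_nt − (F_nt / φF_nv) f_rv = 1.3·113 − (113/(0.75·84))·21.45 = 108.4 ksi, capped at F_nt → F'_nt = 108.4 ksi.
R_n = F'_nt · A_b · n = 108.4 × 0.3068 × 5 = 166.3 kips.
Design strength φR_n = 0.75 × 166.3 = 125 kips.

125 kips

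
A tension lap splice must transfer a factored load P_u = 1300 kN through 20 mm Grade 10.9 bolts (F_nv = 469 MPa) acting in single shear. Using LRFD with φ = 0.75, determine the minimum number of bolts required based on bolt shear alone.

A_b = π·20²/4 = 314.2 mm².
Per-bolt design strength φR_n = 0.75 × 469 × 314.2 × 1 / 1000 = 110.5 kN.
n ≥ 1300 / 110.5 = 11.76 → use 12 bolts.

12 bolts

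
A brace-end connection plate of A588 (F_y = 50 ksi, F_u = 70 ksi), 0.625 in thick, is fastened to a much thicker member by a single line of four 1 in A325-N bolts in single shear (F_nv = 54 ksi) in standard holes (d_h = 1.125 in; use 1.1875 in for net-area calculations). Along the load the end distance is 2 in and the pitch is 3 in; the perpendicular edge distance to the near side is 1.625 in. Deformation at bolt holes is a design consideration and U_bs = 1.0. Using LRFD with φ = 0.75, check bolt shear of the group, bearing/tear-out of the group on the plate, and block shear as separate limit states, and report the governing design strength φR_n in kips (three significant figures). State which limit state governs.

127 kips (bolt shear governs)

Bolt shear: A_b = π·1²/4 = 0.7854 in²; R_n = 54 × 0.7854 × 4 × 1 = 169.6 kips → 0.75 × 169.6 = 127 kips.
Bearing: edge l_c = 1.438, r_n = 75.47 kips; interior l_c = 1.875, r_n = 98.44 kips; R_n = 75.47 + 3·98.44 = 370.8 kips → 278 kips.
Block shear: A_gv = 6.875, A_nv = 4.277, A_nt = 0.6445 in²; R_n = min(0.6F_uA_nv, 0.6F_yA_gv) + U_bs·F_u·A_nt = 224.8 kips → 169 kips.
Bolt shear governs: 127 kips.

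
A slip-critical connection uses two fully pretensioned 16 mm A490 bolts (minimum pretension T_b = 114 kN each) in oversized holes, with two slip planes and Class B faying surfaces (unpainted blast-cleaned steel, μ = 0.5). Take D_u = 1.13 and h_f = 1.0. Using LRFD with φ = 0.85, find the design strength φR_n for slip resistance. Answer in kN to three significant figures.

219 kN

R_n = μ · D_u · h_f · T_b · n_s · n_b = 0.5 × 1.13 × 1.0 × 114 × 2 × 2 = 257.6 kN.
Design strength φR_n = 0.85 × 257.6 = 219 kN.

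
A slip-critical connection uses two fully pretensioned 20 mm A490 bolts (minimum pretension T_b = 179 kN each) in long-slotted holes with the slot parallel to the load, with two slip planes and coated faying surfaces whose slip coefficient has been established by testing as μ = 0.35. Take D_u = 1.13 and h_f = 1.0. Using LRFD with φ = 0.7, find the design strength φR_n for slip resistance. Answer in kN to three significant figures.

R_n = μ · D_u · h_f · T_b · n_s · n_b = 0.35 × 1.13 × 1.0 × 179 × 2 × 2 = 283.2 kN.
Design strength φR_n = 0.7 × 283.2 = 198 kN.

198 kN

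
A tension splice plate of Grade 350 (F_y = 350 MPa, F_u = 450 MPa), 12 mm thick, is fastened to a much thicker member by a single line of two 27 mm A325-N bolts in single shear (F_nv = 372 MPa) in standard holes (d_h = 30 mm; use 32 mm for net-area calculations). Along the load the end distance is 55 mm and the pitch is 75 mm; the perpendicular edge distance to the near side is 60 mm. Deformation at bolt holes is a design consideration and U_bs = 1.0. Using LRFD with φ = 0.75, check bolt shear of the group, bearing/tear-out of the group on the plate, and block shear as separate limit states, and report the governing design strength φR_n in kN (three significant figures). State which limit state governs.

Bolt shear: A_b = π·27²/4 = 572.6 mm²; R_n = 372 × 572.6 × 2 × 1 / 1000 = 426 kN → 0.75 × 426 = 319 kN.
Bearing: edge l_c = 40, r_n = 259.2 kN; interior l_c = 45, r_n = 291.6 kN; R_n = 259.2 + 1·291.6 = 550.8 kN → 413 kN.
Block shear: A_gv = 1560, A_nv = 984, A_nt = 528 mm²; R_n = min(0.6F_uA_nv, 0.6F_yA_gv) + U_bs·F_u·A_nt = 503.3 kN → 377 kN.
Bolt shear governs: 319 kN.

319 kN (bolt shear governs)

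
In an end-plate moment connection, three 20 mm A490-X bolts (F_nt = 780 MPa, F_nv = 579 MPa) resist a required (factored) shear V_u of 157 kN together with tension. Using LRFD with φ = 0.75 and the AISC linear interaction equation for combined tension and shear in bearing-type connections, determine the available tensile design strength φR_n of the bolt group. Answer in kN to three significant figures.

A_b = π·20²/4 = 314.2 mm²; f_rv = 157 × 1000 / (3 × 314.2) = 166.6 MPa.
F'_nt = 1.3 F_nt − (F_nt / φF_nv) f_rv = 1.3·780 − (780/(0.75·579))·166.6 = 714.8 MPa, capped at F_nt → F'_nt = 714.8 MPa.
R_n = F'_nt · A_b · n = 714.8 × 314.2 × 3 / 1000 = 673.7 kN.
Design strength φR_n = 0.75 × 673.7 = 505 kN.

505 kN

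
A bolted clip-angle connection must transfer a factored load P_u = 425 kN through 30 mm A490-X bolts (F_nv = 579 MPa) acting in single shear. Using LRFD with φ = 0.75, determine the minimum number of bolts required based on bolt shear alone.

A_b = π·30²/4 = 706.9 mm².
Per-bolt design strength φR_n = 0.75 × 579 × 706.9 × 1 / 1000 = 307 kN.
n ≥ 425 / 307 = 1.385 → use 2 bolts.

2 bolts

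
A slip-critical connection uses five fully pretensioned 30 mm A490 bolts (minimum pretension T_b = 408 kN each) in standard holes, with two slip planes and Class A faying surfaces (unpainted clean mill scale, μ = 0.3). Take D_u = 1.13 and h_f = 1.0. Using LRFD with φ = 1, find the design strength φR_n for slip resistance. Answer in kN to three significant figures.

1380 kN

R_n = μ · D_u · h_f · T_b · n_s · n_b = 0.3 × 1.13 × 1.0 × 408 × 2 × 5 = 1383 kN.
Design strength φR_n = 1 × 1383 = 1380 kN.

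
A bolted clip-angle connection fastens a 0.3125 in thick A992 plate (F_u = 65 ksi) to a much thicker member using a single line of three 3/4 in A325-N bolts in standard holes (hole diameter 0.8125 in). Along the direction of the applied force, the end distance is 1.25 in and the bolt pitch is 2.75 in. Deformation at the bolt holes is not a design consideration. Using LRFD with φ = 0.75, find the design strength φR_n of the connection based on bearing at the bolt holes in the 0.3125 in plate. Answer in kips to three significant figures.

Per bolt r_n = 1.5 l_c t F_u ≤ 3.0 d t F_u; upper limit = 3.0 × 0.75 × 0.3125 × 65 = 45.7 kips.
Edge bolt: l_c = 1.25 − 0.8125/2 = 0.8438 in → 1.5 × 0.8438 × 0.3125 × 65 = 25.71 → r_n = 25.71 kips.
Interior bolts: l_c = 2.75 − 0.8125 = 1.938 in → 1.5 × 1.938 × 0.3125 × 65 = 59.03 → r_n = 45.7 kips.
R_n = 1 × 25.71 + 2 × 45.7 = 117.1 kips.
Design strength φR_n = 0.75 × 117.1 = 87.8 kips.

87.8 kips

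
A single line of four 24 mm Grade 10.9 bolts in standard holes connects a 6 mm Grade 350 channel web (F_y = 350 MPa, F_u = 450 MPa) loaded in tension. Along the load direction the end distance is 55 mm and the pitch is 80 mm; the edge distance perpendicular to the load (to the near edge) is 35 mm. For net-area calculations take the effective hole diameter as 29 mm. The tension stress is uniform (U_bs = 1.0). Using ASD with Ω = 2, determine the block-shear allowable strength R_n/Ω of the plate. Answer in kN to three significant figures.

184 kN

Shear plane L_v = 55 + 3·80 = 295 mm; A_gv = 295 × 6 = 1770 mm².
A_nv = (295 − 3.5·29) × 6 = 1161 mm².
A_nt = (35 − 0.5·29) × 6 = 123 mm².
0.6 F_u A_nv = 313.5 kN; 0.6 F_y A_gv = 371.7 kN → shear rupture governs the shear term.
R_n = 313.5 + 1.0 × 450 × 123 / 1000 = 368.8 kN.
Allowable strength R_n/Ω = 368.8 / 2 = 184 kN.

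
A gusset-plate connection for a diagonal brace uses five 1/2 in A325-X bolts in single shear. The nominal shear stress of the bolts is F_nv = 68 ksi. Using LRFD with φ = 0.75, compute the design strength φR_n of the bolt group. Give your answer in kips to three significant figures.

A_b = π × 0.5² / 4 = 0.1963 in².
R_n = F_nv · A_b · n · n_s = 68 × 0.1963 × 5 × 1 = 66.76 kips.
Design strength φR_n = 0.75 × 66.76 = 50.1 kips.

50.1 kips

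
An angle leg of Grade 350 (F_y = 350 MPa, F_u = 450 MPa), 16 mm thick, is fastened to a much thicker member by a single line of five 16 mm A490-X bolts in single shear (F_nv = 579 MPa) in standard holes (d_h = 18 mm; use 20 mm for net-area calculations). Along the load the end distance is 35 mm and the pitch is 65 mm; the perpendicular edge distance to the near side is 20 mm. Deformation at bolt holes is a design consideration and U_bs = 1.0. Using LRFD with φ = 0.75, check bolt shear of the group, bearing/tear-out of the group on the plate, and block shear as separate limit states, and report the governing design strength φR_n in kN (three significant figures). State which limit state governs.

437 kN (bolt shear governs)

Bolt shear: A_b = π·16²/4 = 201.1 mm²; R_n = 579 × 201.1 × 5 × 1 / 1000 = 582.1 kN → 0.75 × 582.1 = 437 kN.
Bearing: edge l_c = 26, r_n = 224.6 kN; interior l_c = 47, r_n = 276.5 kN; R_n = 224.6 + 4·276.5 = 1331 kN → 998 kN.
Block shear: A_gv = 4720, A_nv = 3280, A_nt = 160 mm²; R_n = min(0.6F_uA_nv, 0.6F_yA_gv) + U_bs·F_u·A_nt = 957.6 kN → 718 kN.
Bolt shear governs: 437 kN.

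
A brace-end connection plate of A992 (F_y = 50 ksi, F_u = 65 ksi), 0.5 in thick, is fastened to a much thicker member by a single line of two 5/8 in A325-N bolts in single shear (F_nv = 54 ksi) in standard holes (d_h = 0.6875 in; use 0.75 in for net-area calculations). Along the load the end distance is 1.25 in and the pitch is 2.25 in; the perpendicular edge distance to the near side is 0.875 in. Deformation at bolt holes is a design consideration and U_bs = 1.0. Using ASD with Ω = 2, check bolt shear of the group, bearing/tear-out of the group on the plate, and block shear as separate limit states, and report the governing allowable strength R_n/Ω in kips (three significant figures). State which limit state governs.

Bolt shear: A_b = π·0.625²/4 = 0.3068 in²; R_n = 54 × 0.3068 × 2 × 1 = 33.13 kips → 33.13 / 2 = 16.6 kips.
Bearing: edge l_c = 0.9062, r_n = 35.34 kips; interior l_c = 1.562, r_n = 48.75 kips; R_n = 35.34 + 1·48.75 = 84.09 kips → 42 kips.
Block shear: A_gv = 1.75, A_nv = 1.188, A_nt = 0.25 in²; R_n = min(0.6F_uA_nv, 0.6F_yA_gv) + U_bs·F_u·A_nt = 62.56 kips → 31.3 kips.
Bolt shear governs: 16.6 kips.

16.6 kips (bolt shear governs)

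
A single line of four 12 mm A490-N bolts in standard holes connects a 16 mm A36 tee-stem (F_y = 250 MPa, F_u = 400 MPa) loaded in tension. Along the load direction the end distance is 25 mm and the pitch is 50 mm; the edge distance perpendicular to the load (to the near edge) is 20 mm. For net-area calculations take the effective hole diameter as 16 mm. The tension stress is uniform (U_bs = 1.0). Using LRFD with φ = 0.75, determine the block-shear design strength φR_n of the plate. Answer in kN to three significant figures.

Shear plane L_v = 25 + 3·50 = 175 mm; A_gv = 175 × 16 = 2800 mm².
A_nv = (175 − 3.5·16) × 16 = 1904 mm².
A_nt = (20 − 0.5·16) × 16 = 192 mm².
0.6 F_u A_nv = 457 kN; 0.6 F_y A_gv = 420 kN → shear yielding governs the shear term.
R_n = 420 + 1.0 × 400 × 192 / 1000 = 496.8 kN.
Design strength φR_n = 0.75 × 496.8 = 373 kN.

373 kN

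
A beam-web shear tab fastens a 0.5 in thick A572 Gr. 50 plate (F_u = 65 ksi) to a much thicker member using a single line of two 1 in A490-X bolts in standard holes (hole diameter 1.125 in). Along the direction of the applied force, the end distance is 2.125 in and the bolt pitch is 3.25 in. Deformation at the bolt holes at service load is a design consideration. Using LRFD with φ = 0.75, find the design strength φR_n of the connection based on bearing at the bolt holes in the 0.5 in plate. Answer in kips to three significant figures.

Per bolt r_n = 1.2 l_c t F_u ≤ 2.4 d t F_u; upper limit = 2.4 × 1 × 0.5 × 65 = 78 kips.
Edge bolt: l_c = 2.125 − 1.125/2 = 1.562 in → 1.2 × 1.562 × 0.5 × 65 = 60.94 → r_n = 60.94 kips.
Interior bolts: l_c = 3.25 − 1.125 = 2.125 in → 1.2 × 2.125 × 0.5 × 65 = 82.88 → r_n = 78 kips.
R_n = 1 × 60.94 + 1 × 78 = 138.9 kips.
Design strength φR_n = 0.75 × 138.9 = 104 kips.

104 kips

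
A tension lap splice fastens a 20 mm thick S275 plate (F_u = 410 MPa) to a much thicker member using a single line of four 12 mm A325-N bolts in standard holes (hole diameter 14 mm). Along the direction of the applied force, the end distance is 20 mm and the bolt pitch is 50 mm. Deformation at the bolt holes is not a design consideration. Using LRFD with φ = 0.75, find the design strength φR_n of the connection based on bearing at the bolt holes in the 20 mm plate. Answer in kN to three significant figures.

Per bolt r_n = 1.5 l_c t F_u ≤ 3.0 d t F_u; upper limit = 3.0 × 12 × 20 × 410 / 1000 = 295.2 kN.
Edge bolt: l_c = 20 − 14/2 = 13 mm → 1.5 × 13 × 20 × 410 / 1000 = 159.9 → r_n = 159.9 kN.
Interior bolts: l_c = 50 − 14 = 36 mm → 1.5 × 36 × 20 × 410 / 1000 = 442.8 → r_n = 295.2 kN.
R_n = 1 × 159.9 + 3 × 295.2 = 1046 kN.
Design strength φR_n = 0.75 × 1046 = 784 kN.

784 kN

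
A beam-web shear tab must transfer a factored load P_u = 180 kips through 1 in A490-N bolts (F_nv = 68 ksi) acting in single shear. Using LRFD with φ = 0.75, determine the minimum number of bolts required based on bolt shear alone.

A_b = π·1²/4 = 0.7854 in².
Per-bolt design strength φR_n = 0.75 × 68 × 0.7854 × 1 = 40.06 kips.
n ≥ 180 / 40.06 = 4.494 → use 5 bolts.

5 bolts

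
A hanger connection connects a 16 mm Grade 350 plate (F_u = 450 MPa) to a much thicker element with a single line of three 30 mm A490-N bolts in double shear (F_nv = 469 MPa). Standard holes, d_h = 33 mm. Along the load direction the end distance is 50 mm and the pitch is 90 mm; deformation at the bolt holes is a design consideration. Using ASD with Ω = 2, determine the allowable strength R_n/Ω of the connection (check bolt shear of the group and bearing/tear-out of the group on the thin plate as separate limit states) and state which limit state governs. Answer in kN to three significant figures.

637 kN (bearing governs)

Bolt shear: A_b = π·30²/4 = 706.9 mm²; R_n = 469 × 706.9 × 3 × 2 / 1000 = 1989 kN → 1989 / 2 = 995 kN.
Bearing (1.2 l_c t F_u ≤ 2.4 d t F_u): upper limit = 2.4·30·16·450 / 1000 = 518.4 kN.
  Edge l_c = 50 − 33/2 = 33.5 → r_n = 289.4 kN; interior l_c = 90 − 33 = 57 → r_n = 492.5 kN.
  R_n,bearing = 1·289.4 + 2·492.5 = 1274 kN → 1274 / 2 = 637 kN.
Bearing governs: 637 kN.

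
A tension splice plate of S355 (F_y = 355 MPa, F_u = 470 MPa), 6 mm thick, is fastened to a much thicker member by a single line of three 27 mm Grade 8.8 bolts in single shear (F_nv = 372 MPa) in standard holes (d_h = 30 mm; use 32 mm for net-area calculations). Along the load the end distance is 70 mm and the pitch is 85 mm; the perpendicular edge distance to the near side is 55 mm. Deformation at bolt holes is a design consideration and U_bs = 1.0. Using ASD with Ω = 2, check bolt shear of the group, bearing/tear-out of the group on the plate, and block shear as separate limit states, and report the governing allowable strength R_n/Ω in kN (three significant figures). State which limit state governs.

190 kN (block shear governs)

Bolt shear: A_b = π·27²/4 = 572.6 mm²; R_n = 372 × 572.6 × 3 × 1 / 1000 = 639 kN → 639 / 2 = 319 kN.
Bearing: edge l_c = 55, r_n = 182.7 kN; interior l_c = 55, r_n = 182.7 kN; R_n = 182.7 + 2·182.7 = 548.2 kN → 274 kN.
Block shear: A_gv = 1440, A_nv = 960, A_nt = 234 mm²; R_n = min(0.6F_uA_nv, 0.6F_yA_gv) + U_bs·F_u·A_nt = 380.7 kN → 190 kN.
Block shear governs: 190 kN.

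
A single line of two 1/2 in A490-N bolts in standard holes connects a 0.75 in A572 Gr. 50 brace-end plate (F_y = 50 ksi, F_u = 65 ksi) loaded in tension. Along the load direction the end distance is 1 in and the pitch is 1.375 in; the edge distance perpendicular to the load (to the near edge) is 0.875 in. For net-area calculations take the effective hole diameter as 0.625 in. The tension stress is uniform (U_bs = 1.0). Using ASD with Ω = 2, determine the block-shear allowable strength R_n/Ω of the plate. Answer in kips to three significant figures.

34.7 kips

Shear plane L_v = 1 + 1·1.375 = 2.375 in; A_gv = 2.375 × 0.75 = 1.781 in².
A_nv = (2.375 − 1.5·0.625) × 0.75 = 1.078 in².
A_nt = (0.875 − 0.5·0.625) × 0.75 = 0.4219 in².
0.6 F_u A_nv = 42.05 kips; 0.6 F_y A_gv = 53.44 kips → shear rupture governs the shear term.
R_n = 42.05 + 1.0 × 65 × 0.4219 = 69.47 kips.
Allowable strength R_n/Ω = 69.47 / 2 = 34.7 kips.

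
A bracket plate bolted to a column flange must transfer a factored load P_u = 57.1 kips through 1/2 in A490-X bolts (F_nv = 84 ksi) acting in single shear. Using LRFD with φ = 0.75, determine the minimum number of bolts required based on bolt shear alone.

A_b = π·0.5²/4 = 0.1963 in².
Per-bolt design strength φR_n = 0.75 × 84 × 0.1963 × 1 = 12.37 kips.
n ≥ 57.1 / 12.37 = 4.616 → use 5 bolts.

5 bolts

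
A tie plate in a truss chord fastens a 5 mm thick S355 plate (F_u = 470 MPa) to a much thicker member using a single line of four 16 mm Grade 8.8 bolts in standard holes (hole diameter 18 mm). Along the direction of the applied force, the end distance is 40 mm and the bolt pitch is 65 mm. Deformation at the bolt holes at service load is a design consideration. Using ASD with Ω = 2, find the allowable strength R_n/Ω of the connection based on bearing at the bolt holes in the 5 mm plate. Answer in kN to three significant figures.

Per bolt r_n = 1.2 l_c t F_u ≤ 2.4 d t F_u; upper limit = 2.4 × 16 × 5 × 470 / 1000 = 90.24 kN.
Edge bolt: l_c = 40 − 18/2 = 31 mm → 1.2 × 31 × 5 × 470 / 1000 = 87.42 → r_n = 87.42 kN.
Interior bolts: l_c = 65 − 18 = 47 mm → 1.2 × 47 × 5 × 470 / 1000 = 132.5 → r_n = 90.24 kN.
R_n = 1 × 87.42 + 3 × 90.24 = 358.1 kN.
Allowable strength R_n/Ω = 358.1 / 2 = 179 kN.

179 kN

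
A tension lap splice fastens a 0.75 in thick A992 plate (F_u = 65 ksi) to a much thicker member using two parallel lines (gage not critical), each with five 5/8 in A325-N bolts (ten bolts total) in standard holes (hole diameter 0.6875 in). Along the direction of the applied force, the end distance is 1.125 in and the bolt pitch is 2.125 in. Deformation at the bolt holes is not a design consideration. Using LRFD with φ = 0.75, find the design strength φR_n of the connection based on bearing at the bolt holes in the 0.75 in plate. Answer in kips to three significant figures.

634 kips

Per bolt r_n = 1.5 l_c t F_u ≤ 3.0 d t F_u; upper limit = 3.0 × 0.625 × 0.75 × 65 = 91.41 kips.
Edge bolt: l_c = 1.125 − 0.6875/2 = 0.7812 in → 1.5 × 0.7812 × 0.75 × 65 = 57.13 → r_n = 57.13 kips.
Interior bolts: l_c = 2.125 − 0.6875 = 1.438 in → 1.5 × 1.438 × 0.75 × 65 = 105.1 → r_n = 91.41 kips.
R_n = 2 × 57.13 + 8 × 91.41 = 845.5 kips.
Design strength φR_n = 0.75 × 845.5 = 634 kips.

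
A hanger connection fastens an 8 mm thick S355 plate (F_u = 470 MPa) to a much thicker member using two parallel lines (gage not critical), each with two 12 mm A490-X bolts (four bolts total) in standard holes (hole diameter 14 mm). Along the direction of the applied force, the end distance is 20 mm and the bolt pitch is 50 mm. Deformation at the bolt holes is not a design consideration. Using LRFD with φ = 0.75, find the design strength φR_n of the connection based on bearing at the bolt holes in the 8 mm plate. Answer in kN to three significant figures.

313 kN

Per bolt r_n = 1.5 l_c t F_u ≤ 3.0 d t F_u; upper limit = 3.0 × 12 × 8 × 470 / 1000 = 135.4 kN.
Edge bolt: l_c = 20 − 14/2 = 13 mm → 1.5 × 13 × 8 × 470 / 1000 = 73.32 → r_n = 73.32 kN.
Interior bolts: l_c = 50 − 14 = 36 mm → 1.5 × 36 × 8 × 470 / 1000 = 203 → r_n = 135.4 kN.
R_n = 2 × 73.32 + 2 × 135.4 = 417.4 kN.
Design strength φR_n = 0.75 × 417.4 = 313 kN.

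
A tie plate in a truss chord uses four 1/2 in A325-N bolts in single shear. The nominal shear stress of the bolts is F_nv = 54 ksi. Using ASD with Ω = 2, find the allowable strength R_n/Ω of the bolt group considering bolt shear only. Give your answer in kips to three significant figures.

21.2 kips

A_b = π × 0.5² / 4 = 0.1963 in².
R_n = F_nv · A_b · n · n_s = 54 × 0.1963 × 4 × 1 = 42.41 kips.
Allowable strength R_n/Ω = 42.41 / 2 = 21.2 kips.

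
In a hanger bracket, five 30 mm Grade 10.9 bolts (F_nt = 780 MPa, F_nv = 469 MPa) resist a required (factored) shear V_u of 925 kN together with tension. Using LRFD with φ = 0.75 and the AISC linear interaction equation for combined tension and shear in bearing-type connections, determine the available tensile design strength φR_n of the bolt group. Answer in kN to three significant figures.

1150 kN

A_b = π·30²/4 = 706.9 mm²; f_rv = 925 × 1000 / (5 × 706.9) = 261.7 MPa.
F'_nt = 1.3 F_nt − (F_nt / φF_nv) f_rv = 1.3·780 − (780/(0.75·469))·261.7 = 433.6 MPa, capped at F_nt → F'_nt = 433.6 MPa.
R_n = F'_nt · A_b · n = 433.6 × 706.9 × 5 / 1000 = 1533 kN.
Design strength φR_n = 0.75 × 1533 = 1150 kN.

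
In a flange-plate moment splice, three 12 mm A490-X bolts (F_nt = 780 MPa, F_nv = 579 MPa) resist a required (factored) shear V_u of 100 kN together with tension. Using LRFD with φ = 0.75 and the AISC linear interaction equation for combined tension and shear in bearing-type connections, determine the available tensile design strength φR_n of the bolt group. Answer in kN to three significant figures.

123 kN

A_b = π·12²/4 = 113.1 mm²; f_rv = 100 × 1000 / (3 × 113.1) = 294.7 MPa.
F'_nt = 1.3 F_nt − (F_nt / φF_nv) f_rv = 1.3·780 − (780/(0.75·579))·294.7 = 484.6 MPa, capped at F_nt → F'_nt = 484.6 MPa.
R_n = F'_nt · A_b · n = 484.6 × 113.1 × 3 / 1000 = 164.4 kN.
Design strength φR_n = 0.75 × 164.4 = 123 kN.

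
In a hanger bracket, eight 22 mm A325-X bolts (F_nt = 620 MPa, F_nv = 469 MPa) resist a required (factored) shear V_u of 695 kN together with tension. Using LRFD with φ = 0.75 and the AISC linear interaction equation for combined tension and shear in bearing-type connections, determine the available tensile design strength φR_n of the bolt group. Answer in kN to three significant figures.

A_b = π·22²/4 = 380.1 mm²; f_rv = 695 × 1000 / (8 × 380.1) = 228.5 MPa.
F'_nt = 1.3 F_nt − (F_nt / φF_nv) f_rv = 1.3·620 − (620/(0.75·469))·228.5 = 403.2 MPa, capped at F_nt → F'_nt = 403.2 MPa.
R_n = F'_nt · A_b · n = 403.2 × 380.1 × 8 / 1000 = 1226 kN.
Design strength φR_n = 0.75 × 1226 = 920 kN.

920 kN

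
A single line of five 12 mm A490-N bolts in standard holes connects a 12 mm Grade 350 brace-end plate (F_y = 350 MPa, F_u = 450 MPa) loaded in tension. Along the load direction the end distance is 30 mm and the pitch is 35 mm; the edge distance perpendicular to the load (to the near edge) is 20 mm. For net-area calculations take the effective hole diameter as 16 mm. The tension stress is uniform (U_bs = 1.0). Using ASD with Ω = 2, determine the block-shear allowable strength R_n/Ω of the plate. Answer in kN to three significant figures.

191 kN

Shear plane L_v = 30 + 4·35 = 170 mm; A_gv = 170 × 12 = 2040 mm².
A_nv = (170 − 4.5·16) × 12 = 1176 mm².
A_nt = (20 − 0.5·16) × 12 = 144 mm².
0.6 F_u A_nv = 317.5 kN; 0.6 F_y A_gv = 428.4 kN → shear rupture governs the shear term.
R_n = 317.5 + 1.0 × 450 × 144 / 1000 = 382.3 kN.
Allowable strength R_n/Ω = 382.3 / 2 = 191 kN.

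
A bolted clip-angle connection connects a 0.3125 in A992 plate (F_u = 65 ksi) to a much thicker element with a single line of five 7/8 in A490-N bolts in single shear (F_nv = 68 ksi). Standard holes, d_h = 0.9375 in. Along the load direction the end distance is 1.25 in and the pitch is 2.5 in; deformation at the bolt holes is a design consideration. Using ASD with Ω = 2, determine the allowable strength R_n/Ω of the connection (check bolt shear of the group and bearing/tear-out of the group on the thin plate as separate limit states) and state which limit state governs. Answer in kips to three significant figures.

85.7 kips (bearing governs)

Bolt shear: A_b = π·0.875²/4 = 0.6013 in²; R_n = 68 × 0.6013 × 5 × 1 = 204.4 kips → 204.4 / 2 = 102 kips.
Bearing (1.2 l_c t F_u ≤ 2.4 d t F_u): upper limit = 2.4·0.875·0.3125·65 = 42.66 kips.
  Edge l_c = 1.25 − 0.9375/2 = 0.7812 → r_n = 19.04 kips; interior l_c = 2.5 − 0.9375 = 1.562 → r_n = 38.09 kips.
  R_n,bearing = 1·19.04 + 4·38.09 = 171.4 kips → 171.4 / 2 = 85.7 kips.
Bearing governs: 85.7 kips.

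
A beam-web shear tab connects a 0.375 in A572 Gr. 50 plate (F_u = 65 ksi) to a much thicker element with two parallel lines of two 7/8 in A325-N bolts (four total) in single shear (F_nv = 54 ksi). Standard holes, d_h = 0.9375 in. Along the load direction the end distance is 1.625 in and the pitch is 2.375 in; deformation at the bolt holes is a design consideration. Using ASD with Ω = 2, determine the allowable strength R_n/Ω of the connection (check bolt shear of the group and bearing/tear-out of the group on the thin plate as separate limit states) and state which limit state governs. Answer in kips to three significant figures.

Bolt shear: A_b = π·0.875²/4 = 0.6013 in²; R_n = 54 × 0.6013 × 4 × 1 = 129.9 kips → 129.9 / 2 = 64.9 kips.
Bearing (1.2 l_c t F_u ≤ 2.4 d t F_u): upper limit = 2.4·0.875·0.375·65 = 51.19 kips.
  Edge l_c = 1.625 − 0.9375/2 = 1.156 → r_n = 33.82 kips; interior l_c = 2.375 − 0.9375 = 1.438 → r_n = 42.05 kips.
  R_n,bearing = 2·33.82 + 2·42.05 = 151.7 kips → 151.7 / 2 = 75.9 kips.
Bolt shear governs: 64.9 kips.

64.9 kips (bolt shear governs)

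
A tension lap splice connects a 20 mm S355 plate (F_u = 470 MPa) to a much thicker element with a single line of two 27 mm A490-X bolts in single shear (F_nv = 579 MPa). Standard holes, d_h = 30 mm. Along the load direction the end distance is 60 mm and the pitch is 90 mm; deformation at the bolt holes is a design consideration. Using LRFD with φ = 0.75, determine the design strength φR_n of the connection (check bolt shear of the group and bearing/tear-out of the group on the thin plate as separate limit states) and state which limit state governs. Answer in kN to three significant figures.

Bolt shear: A_b = π·27²/4 = 572.6 mm²; R_n = 579 × 572.6 × 2 × 1 / 1000 = 663 kN → 0.75 × 663 = 497 kN.
Bearing (1.2 l_c t F_u ≤ 2.4 d t F_u): upper limit = 2.4·27·20·470 / 1000 = 609.1 kN.
  Edge l_c = 60 − 30/2 = 45 → r_n = 507.6 kN; interior l_c = 90 − 30 = 60 → r_n = 609.1 kN.
  R_n,bearing = 1·507.6 + 1·609.1 = 1117 kN → 0.75 × 1117 = 838 kN.
Bolt shear governs: 497 kN.

497 kN (bolt shear governs)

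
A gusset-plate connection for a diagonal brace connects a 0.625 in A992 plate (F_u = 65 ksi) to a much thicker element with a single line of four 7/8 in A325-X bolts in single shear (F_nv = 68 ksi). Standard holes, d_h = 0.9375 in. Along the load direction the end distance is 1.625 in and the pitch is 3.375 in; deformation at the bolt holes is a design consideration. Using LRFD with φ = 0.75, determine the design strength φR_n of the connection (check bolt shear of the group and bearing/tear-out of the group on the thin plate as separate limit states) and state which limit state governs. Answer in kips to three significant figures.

123 kips (bolt shear governs)

Bolt shear: A_b = π·0.875²/4 = 0.6013 in²; R_n = 68 × 0.6013 × 4 × 1 = 163.6 kips → 0.75 × 163.6 = 123 kips.
Bearing (1.2 l_c t F_u ≤ 2.4 d t F_u): upper limit = 2.4·0.875·0.625·65 = 85.31 kips.
  Edge l_c = 1.625 − 0.9375/2 = 1.156 → r_n = 56.37 kips; interior l_c = 3.375 − 0.9375 = 2.438 → r_n = 85.31 kips.
  R_n,bearing = 1·56.37 + 3·85.31 = 312.3 kips → 0.75 × 312.3 = 234 kips.
Bolt shear governs: 123 kips.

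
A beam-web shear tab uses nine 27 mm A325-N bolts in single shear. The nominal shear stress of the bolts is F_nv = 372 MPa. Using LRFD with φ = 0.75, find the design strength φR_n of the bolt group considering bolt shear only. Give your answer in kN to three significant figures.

1440 kN

A_b = π × 27² / 4 = 572.6 mm².
R_n = F_nv · A_b · n · n_s = 372 × 572.6 × 9 × 1 / 1000 = 1917 kN.
Design strength φR_n = 0.75 × 1917 = 1440 kN.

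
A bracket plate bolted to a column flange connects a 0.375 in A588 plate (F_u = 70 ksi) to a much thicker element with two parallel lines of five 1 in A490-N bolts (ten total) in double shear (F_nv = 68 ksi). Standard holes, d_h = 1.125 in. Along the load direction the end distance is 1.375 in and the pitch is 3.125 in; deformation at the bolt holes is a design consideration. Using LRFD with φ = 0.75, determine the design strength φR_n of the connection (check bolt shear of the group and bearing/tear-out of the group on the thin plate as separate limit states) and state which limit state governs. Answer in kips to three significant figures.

416 kips (bearing governs)

Bolt shear: A_b = π·1²/4 = 0.7854 in²; R_n = 68 × 0.7854 × 10 × 2 = 1068 kips → 0.75 × 1068 = 801 kips.
Bearing (1.2 l_c t F_u ≤ 2.4 d t F_u): upper limit = 2.4·1·0.375·70 = 63 kips.
  Edge l_c = 1.375 − 1.125/2 = 0.8125 → r_n = 25.59 kips; interior l_c = 3.125 − 1.125 = 2 → r_n = 63 kips.
  R_n,bearing = 2·25.59 + 8·63 = 555.2 kips → 0.75 × 555.2 = 416 kips.
Bearing governs: 416 kips.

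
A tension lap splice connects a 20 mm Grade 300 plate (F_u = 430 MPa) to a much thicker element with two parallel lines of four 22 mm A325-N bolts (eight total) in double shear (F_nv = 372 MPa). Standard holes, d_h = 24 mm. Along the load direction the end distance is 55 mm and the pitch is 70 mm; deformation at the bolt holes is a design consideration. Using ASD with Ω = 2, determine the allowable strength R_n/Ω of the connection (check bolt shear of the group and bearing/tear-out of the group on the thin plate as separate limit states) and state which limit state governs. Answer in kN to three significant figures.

1130 kN (bolt shear governs)

Bolt shear: A_b = π·22²/4 = 380.1 mm²; R_n = 372 × 380.1 × 8 × 2 / 1000 = 2263 kN → 2263 / 2 = 1130 kN.
Bearing (1.2 l_c t F_u ≤ 2.4 d t F_u): upper limit = 2.4·22·20·430 / 1000 = 454.1 kN.
  Edge l_c = 55 − 24/2 = 43 → r_n = 443.8 kN; interior l_c = 70 − 24 = 46 → r_n = 454.1 kN.
  R_n,bearing = 2·443.8 + 6·454.1 = 3612 kN → 3612 / 2 = 1810 kN.
Bolt shear governs: 1130 kN.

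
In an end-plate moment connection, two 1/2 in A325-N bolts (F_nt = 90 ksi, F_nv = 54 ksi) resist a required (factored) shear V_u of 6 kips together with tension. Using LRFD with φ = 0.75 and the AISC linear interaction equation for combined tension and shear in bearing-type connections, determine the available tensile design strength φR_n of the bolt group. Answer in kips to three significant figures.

A_b = π·0.5²/4 = 0.1963 in²; f_rv = 6 / (2 × 0.1963) = 15.28 ksi.
F'_nt = 1.3 F_nt − (F_nt / φF_nv) f_rv = 1.3·90 − (90/(0.75·54))·15.28 = 83.05 ksi, capped at F_nt → F'_nt = 83.05 ksi.
R_n = F'_nt · A_b · n = 83.05 × 0.1963 × 2 = 32.61 kips.
Design strength φR_n = 0.75 × 32.61 = 24.5 kips.

24.5 kips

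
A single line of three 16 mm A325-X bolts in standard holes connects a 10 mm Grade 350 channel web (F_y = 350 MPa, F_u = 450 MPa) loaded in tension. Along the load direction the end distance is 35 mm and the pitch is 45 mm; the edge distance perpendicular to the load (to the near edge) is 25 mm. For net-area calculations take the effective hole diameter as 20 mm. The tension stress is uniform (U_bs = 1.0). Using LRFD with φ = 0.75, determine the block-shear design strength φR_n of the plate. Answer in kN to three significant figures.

202 kN

Shear plane L_v = 35 + 2·45 = 125 mm; A_gv = 125 × 10 = 1250 mm².
A_nv = (125 − 2.5·20) × 10 = 750 mm².
A_nt = (25 − 0.5·20) × 10 = 150 mm².
0.6 F_u A_nv = 202.5 kN; 0.6 F_y A_gv = 262.5 kN → shear rupture governs the shear term.
R_n = 202.5 + 1.0 × 450 × 150 / 1000 = 270 kN.
Design strength φR_n = 0.75 × 270 = 202 kN.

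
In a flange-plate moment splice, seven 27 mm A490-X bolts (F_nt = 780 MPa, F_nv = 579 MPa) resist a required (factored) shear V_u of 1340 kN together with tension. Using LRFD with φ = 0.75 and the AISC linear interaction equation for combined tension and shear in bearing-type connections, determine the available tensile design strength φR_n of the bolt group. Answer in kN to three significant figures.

1240 kN

A_b = π·27²/4 = 572.6 mm²; f_rv = 1340 × 1000 / (7 × 572.6) = 334.3 MPa.
F'_nt = 1.3 F_nt − (F_nt / φF_nv) f_rv = 1.3·780 − (780/(0.75·579))·334.3 = 413.5 MPa, capped at F_nt → F'_nt = 413.5 MPa.
R_n = F'_nt · A_b · n = 413.5 × 572.6 × 7 / 1000 = 1657 kN.
Design strength φR_n = 0.75 × 1657 = 1240 kN.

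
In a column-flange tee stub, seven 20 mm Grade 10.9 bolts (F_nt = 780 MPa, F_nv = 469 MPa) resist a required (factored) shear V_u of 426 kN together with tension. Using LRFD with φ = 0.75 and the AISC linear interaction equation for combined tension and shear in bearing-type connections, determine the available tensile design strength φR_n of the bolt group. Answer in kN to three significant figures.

A_b = π·20²/4 = 314.2 mm²; f_rv = 426 × 1000 / (7 × 314.2) = 193.7 MPa.
F'_nt = 1.3 F_nt − (F_nt / φF_nv) f_rv = 1.3·780 − (780/(0.75·469))·193.7 = 584.4 MPa, capped at F_nt → F'_nt = 584.4 MPa.
R_n = F'_nt · A_b · n = 584.4 × 314.2 × 7 / 1000 = 1285 kN.
Design strength φR_n = 0.75 × 1285 = 964 kN.

964 kN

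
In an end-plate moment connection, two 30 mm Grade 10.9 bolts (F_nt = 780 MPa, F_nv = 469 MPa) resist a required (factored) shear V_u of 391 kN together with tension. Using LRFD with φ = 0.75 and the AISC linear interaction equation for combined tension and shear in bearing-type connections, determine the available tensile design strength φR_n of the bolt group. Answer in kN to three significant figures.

425 kN

A_b = π·30²/4 = 706.9 mm²; f_rv = 391 × 1000 / (2 × 706.9) = 276.6 MPa.
F'_nt = 1.3 F_nt − (F_nt / φF_nv) f_rv = 1.3·780 − (780/(0.75·469))·276.6 = 400.7 MPa, capped at F_nt → F'_nt = 400.7 MPa.
R_n = F'_nt · A_b · n = 400.7 × 706.9 × 2 / 1000 = 566.5 kN.
Design strength φR_n = 0.75 × 566.5 = 425 kN.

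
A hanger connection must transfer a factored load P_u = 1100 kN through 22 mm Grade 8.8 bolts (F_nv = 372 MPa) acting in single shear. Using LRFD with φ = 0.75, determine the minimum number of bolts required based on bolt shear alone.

A_b = π·22²/4 = 380.1 mm².
Per-bolt design strength φR_n = 0.75 × 372 × 380.1 × 1 / 1000 = 106.1 kN.
n ≥ 1100 / 106.1 = 10.37 → use 11 bolts.

11 bolts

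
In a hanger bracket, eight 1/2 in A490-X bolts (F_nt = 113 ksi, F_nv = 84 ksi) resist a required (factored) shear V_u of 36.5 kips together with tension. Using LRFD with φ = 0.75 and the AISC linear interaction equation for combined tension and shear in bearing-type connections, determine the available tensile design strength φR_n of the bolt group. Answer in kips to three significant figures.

124 kips

A_b = π·0.5²/4 = 0.1963 in²; f_rv = 36.5 / (8 × 0.1963) = 23.24 ksi.
F'_nt = 1.3 F_nt − (F_nt / φF_nv) f_rv = 1.3·113 − (113/(0.75·84))·23.24 = 105.2 ksi, capped at F_nt → F'_nt = 105.2 ksi.
R_n = F'_nt · A_b · n = 105.2 × 0.1963 × 8 = 165.3 kips.
Design strength φR_n = 0.75 × 165.3 = 124 kips.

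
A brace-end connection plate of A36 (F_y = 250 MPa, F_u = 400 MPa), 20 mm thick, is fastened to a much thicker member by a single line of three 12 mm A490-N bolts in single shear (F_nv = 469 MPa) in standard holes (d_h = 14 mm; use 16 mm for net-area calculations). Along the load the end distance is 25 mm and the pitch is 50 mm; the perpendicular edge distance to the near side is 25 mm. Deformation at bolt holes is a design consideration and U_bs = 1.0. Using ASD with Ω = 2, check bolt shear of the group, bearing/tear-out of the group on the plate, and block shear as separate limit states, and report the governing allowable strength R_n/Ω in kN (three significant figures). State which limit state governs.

Bolt shear: A_b = π·12²/4 = 113.1 mm²; R_n = 469 × 113.1 × 3 × 1 / 1000 = 159.1 kN → 159.1 / 2 = 79.6 kN.
Bearing: edge l_c = 18, r_n = 172.8 kN; interior l_c = 36, r_n = 230.4 kN; R_n = 172.8 + 2·230.4 = 633.6 kN → 317 kN.
Block shear: A_gv = 2500, A_nv = 1700, A_nt = 340 mm²; R_n = min(0.6F_uA_nv, 0.6F_yA_gv) + U_bs·F_u·A_nt = 511 kN → 256 kN.
Bolt shear governs: 79.6 kN.

79.6 kN (bolt shear governs)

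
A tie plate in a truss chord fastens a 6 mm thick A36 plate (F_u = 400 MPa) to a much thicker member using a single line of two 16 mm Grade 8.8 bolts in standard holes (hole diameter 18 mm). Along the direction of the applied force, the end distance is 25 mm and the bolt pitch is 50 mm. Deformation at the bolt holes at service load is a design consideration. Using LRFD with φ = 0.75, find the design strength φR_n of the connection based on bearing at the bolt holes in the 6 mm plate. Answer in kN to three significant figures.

104 kN

Per bolt r_n = 1.2 l_c t F_u ≤ 2.4 d t F_u; upper limit = 2.4 × 16 × 6 × 400 / 1000 = 92.16 kN.
Edge bolt: l_c = 25 − 18/2 = 16 mm → 1.2 × 16 × 6 × 400 / 1000 = 46.08 → r_n = 46.08 kN.
Interior bolts: l_c = 50 − 18 = 32 mm → 1.2 × 32 × 6 × 400 / 1000 = 92.16 → r_n = 92.16 kN.
R_n = 1 × 46.08 + 1 × 92.16 = 138.2 kN.
Design strength φR_n = 0.75 × 138.2 = 104 kN.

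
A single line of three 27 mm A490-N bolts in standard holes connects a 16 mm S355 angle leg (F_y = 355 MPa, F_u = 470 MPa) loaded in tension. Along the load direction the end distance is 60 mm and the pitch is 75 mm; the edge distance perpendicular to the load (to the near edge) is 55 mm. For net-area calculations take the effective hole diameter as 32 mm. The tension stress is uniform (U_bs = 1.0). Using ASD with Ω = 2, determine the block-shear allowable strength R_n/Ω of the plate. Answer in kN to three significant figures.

Shear plane L_v = 60 + 2·75 = 210 mm; A_gv = 210 × 16 = 3360 mm².
A_nv = (210 − 2.5·32) × 16 = 2080 mm².
A_nt = (55 − 0.5·32) × 16 = 624 mm².
0.6 F_u A_nv = 586.6 kN; 0.6 F_y A_gv = 715.7 kN → shear rupture governs the shear term.
R_n = 586.6 + 1.0 × 470 × 624 / 1000 = 879.8 kN.
Allowable strength R_n/Ω = 879.8 / 2 = 440 kN.

440 kN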